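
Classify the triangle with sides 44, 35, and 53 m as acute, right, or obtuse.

Compare the square of the longest side to the sum of squares of the other two: 35² + 44² = 3161 > 2809 = 53².

acute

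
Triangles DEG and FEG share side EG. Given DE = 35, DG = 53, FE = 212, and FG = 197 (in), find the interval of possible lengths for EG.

18 < EG < 88

From triangle DEG: |35 − 53| < EG < 35 + 53, i.e. 18 < EG < 88.
From triangle FEG: 15 < EG < 409.
Both must hold, so EG lies in the intersection.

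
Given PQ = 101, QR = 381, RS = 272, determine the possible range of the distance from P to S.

8 ≤ PS ≤ 754

The maximum is all hops collinear in one direction: 101 + 381 + 272 = 754.
The longest hop is 381; the others sum to 373. Folding the others back against it leaves at least 381 − 373 = 8.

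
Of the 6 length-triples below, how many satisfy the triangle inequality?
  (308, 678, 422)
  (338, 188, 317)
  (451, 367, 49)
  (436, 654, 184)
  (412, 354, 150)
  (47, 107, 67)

4

(308,422,678): 308+422 > 678 → valid
(188,317,338): 188+317 > 338 → valid
(49,367,451): 49+367 ≤ 451 → not valid
(184,436,654): 184+436 ≤ 654 → not valid
(150,354,412): 150+354 > 412 → valid
(47,67,107): 47+67 > 107 → valid
4 of the 6 triples form a triangle.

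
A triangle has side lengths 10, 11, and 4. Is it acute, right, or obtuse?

obtuse

Compare the square of the longest side to the sum of squares of the other two: 4² + 10² = 116 < 121 = 11².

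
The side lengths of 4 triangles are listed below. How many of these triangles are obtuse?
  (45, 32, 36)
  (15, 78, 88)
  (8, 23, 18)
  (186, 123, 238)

3

(45,32,36): 32²+36² = 2320 > 2025 = 45² → acute
(15,78,88): 15²+78² = 6309 < 7744 = 88² → obtuse
(8,23,18): 8²+18² = 388 < 529 = 23² → obtuse
(186,123,238): 123²+186² = 49725 < 56644 = 238² → obtuse
3 of the 4 are obtuse.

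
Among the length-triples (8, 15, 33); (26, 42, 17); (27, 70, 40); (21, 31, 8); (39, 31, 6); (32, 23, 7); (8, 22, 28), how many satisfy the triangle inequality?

2

(8,15,33): 8+15 ≤ 33 → not valid
(17,26,42): 17+26 > 42 → valid
(27,40,70): 27+40 ≤ 70 → not valid
(8,21,31): 8+21 ≤ 31 → not valid
(6,31,39): 6+31 ≤ 39 → not valid
(7,23,32): 7+23 ≤ 32 → not valid
(8,22,28): 8+22 > 28 → valid
2 of the 7 triples form a triangle.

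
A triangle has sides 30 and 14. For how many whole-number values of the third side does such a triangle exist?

The third side lies in the open interval (16, 44).
Integers from 17 to 43 inclusive: 43 − 17 + 1 = 27.

27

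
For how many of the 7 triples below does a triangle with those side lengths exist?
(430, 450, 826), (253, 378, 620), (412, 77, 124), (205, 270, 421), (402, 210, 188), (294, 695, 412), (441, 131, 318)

(430,450,826): 430+450 > 826 → valid
(253,378,620): 253+378 > 620 → valid
(77,124,412): 77+124 ≤ 412 → not valid
(205,270,421): 205+270 > 421 → valid
(188,210,402): 188+210 ≤ 402 → not valid
(294,412,695): 294+412 > 695 → valid
(131,318,441): 131+318 > 441 → valid
5 of the 7 triples form a triangle.

5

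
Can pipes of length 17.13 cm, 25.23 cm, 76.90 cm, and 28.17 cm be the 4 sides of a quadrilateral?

For a quadrilateral, each side must be shorter than the sum of the others.
Here the longest side is 76.90, but the remaining 3 sides sum to only 70.53.

No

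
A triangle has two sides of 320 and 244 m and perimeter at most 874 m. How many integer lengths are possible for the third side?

234

Triangle inequality: 76 < x < 564. Perimeter ≤ 874 gives x ≤ 874 − 320 − 244 = 310.
So 76 < x ≤ 310; integers 77 through 310: 234 values.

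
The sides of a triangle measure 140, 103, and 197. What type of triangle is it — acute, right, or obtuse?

obtuse

Compare the square of the longest side to the sum of squares of the other two: 103² + 140² = 30209 < 38809 = 197².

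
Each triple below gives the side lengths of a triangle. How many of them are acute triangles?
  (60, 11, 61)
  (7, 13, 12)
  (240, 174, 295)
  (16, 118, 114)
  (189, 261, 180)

2

(60,11,61): 11²+60² = 3721 = 61² → right
(7,13,12): 7²+12² = 193 > 169 = 13² → acute
(240,174,295): 174²+240² = 87876 > 87025 = 295² → acute
(16,118,114): 16²+114² = 13252 < 13924 = 118² → obtuse
(189,261,180): 180²+189² = 68121 = 261² → right
2 of the 5 are acute.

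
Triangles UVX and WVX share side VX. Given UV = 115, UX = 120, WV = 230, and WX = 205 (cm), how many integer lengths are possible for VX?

209

From triangle UVX: 5 < VX < 235.
From triangle WVX: 25 < VX < 435.
Intersection: 25 < VX < 235, so integers 26 through 234: 209 values.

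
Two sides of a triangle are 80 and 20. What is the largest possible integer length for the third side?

99

The third side must be strictly less than 80 + 20 = 100.
The largest integer below 100 is 99.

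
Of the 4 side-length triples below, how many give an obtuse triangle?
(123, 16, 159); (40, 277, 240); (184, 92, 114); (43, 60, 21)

3

(123,16,159): 16+123 ≤ 159, not a triangle
(40,277,240): 40²+240² = 59200 < 76729 = 277² → obtuse
(184,92,114): 92²+114² = 21460 < 33856 = 184² → obtuse
(43,60,21): 21²+43² = 2290 < 3600 = 60² → obtuse
3 of the 4 are obtuse.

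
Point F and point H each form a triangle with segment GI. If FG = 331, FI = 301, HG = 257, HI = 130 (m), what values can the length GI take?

127 < GI < 387

From triangle FGI: |331 − 301| < GI < 331 + 301, i.e. 30 < GI < 632.
From triangle HGI: 127 < GI < 387.
Both must hold, so GI lies in the intersection.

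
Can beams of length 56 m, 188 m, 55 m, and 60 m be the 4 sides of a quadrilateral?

For a quadrilateral, each side must be shorter than the sum of the others.
Here the longest side is 188, but the remaining 3 sides sum to only 171.

No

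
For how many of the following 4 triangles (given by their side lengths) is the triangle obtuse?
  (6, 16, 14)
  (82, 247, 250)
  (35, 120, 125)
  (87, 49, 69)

2

(6,16,14): 6²+14² = 232 < 256 = 16² → obtuse
(82,247,250): 82²+247² = 67733 > 62500 = 250² → acute
(35,120,125): 35²+120² = 15625 = 125² → right
(87,49,69): 49²+69² = 7162 < 7569 = 87² → obtuse
2 of the 4 are obtuse.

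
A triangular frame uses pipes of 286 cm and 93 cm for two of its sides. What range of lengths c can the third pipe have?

193 < c < 379 (cm)

By the triangle inequality, c must be less than 286 + 93 = 379 and greater than |286 − 93| = 193.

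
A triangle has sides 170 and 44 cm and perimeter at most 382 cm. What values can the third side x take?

126 < x ≤ 168

Triangle inequality alone gives 126 < x < 214.
The perimeter condition gives x ≤ 382 − 170 − 44 = 168.
Intersecting the two: 126 < x ≤ 168.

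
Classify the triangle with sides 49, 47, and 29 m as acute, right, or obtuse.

acute

Compare the square of the longest side to the sum of squares of the other two: 29² + 47² = 3050 > 2401 = 49².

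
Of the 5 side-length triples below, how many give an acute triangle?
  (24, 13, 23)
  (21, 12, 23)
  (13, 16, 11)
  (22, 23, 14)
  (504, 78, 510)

4

(24,13,23): 13²+23² = 698 > 576 = 24² → acute
(21,12,23): 12²+21² = 585 > 529 = 23² → acute
(13,16,11): 11²+13² = 290 > 256 = 16² → acute
(22,23,14): 14²+22² = 680 > 529 = 23² → acute
(504,78,510): 78²+504² = 260100 = 510² → right
4 of the 5 are acute.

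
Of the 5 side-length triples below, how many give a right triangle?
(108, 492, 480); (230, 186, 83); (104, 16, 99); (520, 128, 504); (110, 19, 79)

2

(108,492,480): 108²+480² = 242064 = 492² → right
(230,186,83): 83²+186² = 41485 < 52900 = 230² → obtuse
(104,16,99): 16²+99² = 10057 < 10816 = 104² → obtuse
(520,128,504): 128²+504² = 270400 = 520² → right
(110,19,79): 19+79 ≤ 110, not a triangle
2 of the 5 are right.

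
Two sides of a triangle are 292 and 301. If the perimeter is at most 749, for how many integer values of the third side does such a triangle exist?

147

Triangle inequality: 9 < x < 593. Perimeter ≤ 749 gives x ≤ 749 − 292 − 301 = 156.
So 9 < x ≤ 156; integers 10 through 156: 147 values.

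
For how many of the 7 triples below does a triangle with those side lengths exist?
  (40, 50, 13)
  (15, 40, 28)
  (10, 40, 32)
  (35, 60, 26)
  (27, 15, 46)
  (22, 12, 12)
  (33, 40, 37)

6

(13,40,50): 13+40 > 50 → valid
(15,28,40): 15+28 > 40 → valid
(10,32,40): 10+32 > 40 → valid
(26,35,60): 26+35 > 60 → valid
(15,27,46): 15+27 ≤ 46 → not valid
(12,12,22): 12+12 > 22 → valid
(33,37,40): 33+37 > 40 → valid
6 of the 7 triples form a triangle.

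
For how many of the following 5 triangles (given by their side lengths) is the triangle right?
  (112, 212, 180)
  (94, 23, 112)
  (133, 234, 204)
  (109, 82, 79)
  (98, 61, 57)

(112,212,180): 112²+180² = 44944 = 212² → right
(94,23,112): 23²+94² = 9365 < 12544 = 112² → obtuse
(133,234,204): 133²+204² = 59305 > 54756 = 234² → acute
(109,82,79): 79²+82² = 12965 > 11881 = 109² → acute
(98,61,57): 57²+61² = 6970 < 9604 = 98² → obtuse
1 of the 5 is right.

1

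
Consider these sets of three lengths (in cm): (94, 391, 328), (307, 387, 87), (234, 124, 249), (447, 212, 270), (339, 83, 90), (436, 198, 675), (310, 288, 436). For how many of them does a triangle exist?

(94,328,391): 94+328 > 391 → valid
(87,307,387): 87+307 > 387 → valid
(124,234,249): 124+234 > 249 → valid
(212,270,447): 212+270 > 447 → valid
(83,90,339): 83+90 ≤ 339 → not valid
(198,436,675): 198+436 ≤ 675 → not valid
(288,310,436): 288+310 > 436 → valid
5 of the 7 triples form a triangle.

5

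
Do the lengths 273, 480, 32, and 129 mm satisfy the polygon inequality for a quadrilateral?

For a quadrilateral, each side must be shorter than the sum of the others.
Here the longest side is 480, but the remaining 3 sides sum to only 434.

No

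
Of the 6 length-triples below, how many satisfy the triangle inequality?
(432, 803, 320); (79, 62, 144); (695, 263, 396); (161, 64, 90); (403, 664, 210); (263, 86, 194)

1

(320,432,803): 320+432 ≤ 803 → not valid
(62,79,144): 62+79 ≤ 144 → not valid
(263,396,695): 263+396 ≤ 695 → not valid
(64,90,161): 64+90 ≤ 161 → not valid
(210,403,664): 210+403 ≤ 664 → not valid
(86,194,263): 86+194 > 263 → valid
1 of the 6 triples forms a triangle.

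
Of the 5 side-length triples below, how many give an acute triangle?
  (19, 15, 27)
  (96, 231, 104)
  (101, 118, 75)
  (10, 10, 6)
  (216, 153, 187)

3

(19,15,27): 15²+19² = 586 < 729 = 27² → obtuse
(96,231,104): 96+104 ≤ 231, not a triangle
(101,118,75): 75²+101² = 15826 > 13924 = 118² → acute
(10,10,6): 6²+10² = 136 > 100 = 10² → acute
(216,153,187): 153²+187² = 58378 > 46656 = 216² → acute
3 of the 5 are acute.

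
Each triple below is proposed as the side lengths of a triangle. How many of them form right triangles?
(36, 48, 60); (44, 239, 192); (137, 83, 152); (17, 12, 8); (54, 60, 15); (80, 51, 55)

1

(36,48,60): 36²+48² = 3600 = 60² → right
(44,239,192): 44+192 ≤ 239, not a triangle
(137,83,152): 83²+137² = 25658 > 23104 = 152² → acute
(17,12,8): 8²+12² = 208 < 289 = 17² → obtuse
(54,60,15): 15²+54² = 3141 < 3600 = 60² → obtuse
(80,51,55): 51²+55² = 5626 < 6400 = 80² → obtuse
1 of the 6 is right.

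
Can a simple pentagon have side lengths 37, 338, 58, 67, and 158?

No

For a pentagon, each side must be shorter than the sum of the others.
Here the longest side is 338, but the remaining 4 sides sum to only 320.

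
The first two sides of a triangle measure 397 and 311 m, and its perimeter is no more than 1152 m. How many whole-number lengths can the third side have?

Triangle inequality: 86 < x < 708. Perimeter ≤ 1152 gives x ≤ 1152 − 397 − 311 = 444.
So 86 < x ≤ 444; integers 87 through 444: 358 values.

358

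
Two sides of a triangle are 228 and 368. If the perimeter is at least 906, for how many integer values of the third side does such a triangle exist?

Triangle inequality: 140 < x < 596. Perimeter ≥ 906 gives x ≥ 906 − 228 − 368 = 310.
So 310 ≤ x < 596; integers 310 through 595: 286 values.

286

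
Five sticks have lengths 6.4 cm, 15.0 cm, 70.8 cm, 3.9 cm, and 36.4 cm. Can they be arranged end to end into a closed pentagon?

No

For a pentagon, each side must be shorter than the sum of the others.
Here the longest side is 70.8, but the remaining 4 sides sum to only 61.7.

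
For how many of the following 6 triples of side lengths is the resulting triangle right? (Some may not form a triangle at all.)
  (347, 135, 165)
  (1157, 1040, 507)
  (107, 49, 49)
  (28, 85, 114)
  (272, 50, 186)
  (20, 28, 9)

(347,135,165): 135+165 ≤ 347, not a triangle
(1157,1040,507): 507²+1040² = 1338649 = 1157² → right
(107,49,49): 49+49 ≤ 107, not a triangle
(28,85,114): 28+85 ≤ 114, not a triangle
(272,50,186): 50+186 ≤ 272, not a triangle
(20,28,9): 9²+20² = 481 < 784 = 28² → obtuse
1 of the 6 is right.

1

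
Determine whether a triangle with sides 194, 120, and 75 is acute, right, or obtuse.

obtuse

Compare the square of the longest side to the sum of squares of the other two: 75² + 120² = 20025 < 37636 = 194².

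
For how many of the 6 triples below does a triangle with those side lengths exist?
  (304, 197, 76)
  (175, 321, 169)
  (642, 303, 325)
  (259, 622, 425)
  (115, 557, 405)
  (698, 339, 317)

(76,197,304): 76+197 ≤ 304 → not valid
(169,175,321): 169+175 > 321 → valid
(303,325,642): 303+325 ≤ 642 → not valid
(259,425,622): 259+425 > 622 → valid
(115,405,557): 115+405 ≤ 557 → not valid
(317,339,698): 317+339 ≤ 698 → not valid
2 of the 6 triples form a triangle.

2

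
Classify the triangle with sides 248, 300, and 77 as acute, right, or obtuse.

obtuse

Compare the square of the longest side to the sum of squares of the other two: 77² + 248² = 67433 < 90000 = 300².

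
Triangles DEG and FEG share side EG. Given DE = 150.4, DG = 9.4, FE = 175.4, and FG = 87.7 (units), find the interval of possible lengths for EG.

From triangle DEG: |150.4 − 9.4| < EG < 150.4 + 9.4, i.e. 141.0 < EG < 159.8.
From triangle FEG: 87.7 < EG < 263.1.
Both must hold, so EG lies in the intersection.

141.0 < EG < 159.8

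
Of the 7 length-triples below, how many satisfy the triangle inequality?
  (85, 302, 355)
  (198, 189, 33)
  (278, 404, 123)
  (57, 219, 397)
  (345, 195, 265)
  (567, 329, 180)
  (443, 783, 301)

(85,302,355): 85+302 > 355 → valid
(33,189,198): 33+189 > 198 → valid
(123,278,404): 123+278 ≤ 404 → not valid
(57,219,397): 57+219 ≤ 397 → not valid
(195,265,345): 195+265 > 345 → valid
(180,329,567): 180+329 ≤ 567 → not valid
(301,443,783): 301+443 ≤ 783 → not valid
3 of the 7 triples form a triangle.

3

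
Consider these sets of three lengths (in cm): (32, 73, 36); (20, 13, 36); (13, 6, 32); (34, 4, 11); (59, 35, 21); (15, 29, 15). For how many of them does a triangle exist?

1

(32,36,73): 32+36 ≤ 73 → not valid
(13,20,36): 13+20 ≤ 36 → not valid
(6,13,32): 6+13 ≤ 32 → not valid
(4,11,34): 4+11 ≤ 34 → not valid
(21,35,59): 21+35 ≤ 59 → not valid
(15,15,29): 15+15 > 29 → valid
1 of the 6 triples forms a triangle.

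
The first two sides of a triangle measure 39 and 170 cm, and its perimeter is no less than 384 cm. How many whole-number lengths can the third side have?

34

Triangle inequality: 131 < x < 209. Perimeter ≥ 384 gives x ≥ 384 − 39 − 170 = 175.
So 175 ≤ x < 209; integers 175 through 208: 34 values.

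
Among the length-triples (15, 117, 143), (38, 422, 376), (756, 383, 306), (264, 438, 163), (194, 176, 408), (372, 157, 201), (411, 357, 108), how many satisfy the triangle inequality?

(15,117,143): 15+117 ≤ 143 → not valid
(38,376,422): 38+376 ≤ 422 → not valid
(306,383,756): 306+383 ≤ 756 → not valid
(163,264,438): 163+264 ≤ 438 → not valid
(176,194,408): 176+194 ≤ 408 → not valid
(157,201,372): 157+201 ≤ 372 → not valid
(108,357,411): 108+357 > 411 → valid
1 of the 7 triples forms a triangle.

1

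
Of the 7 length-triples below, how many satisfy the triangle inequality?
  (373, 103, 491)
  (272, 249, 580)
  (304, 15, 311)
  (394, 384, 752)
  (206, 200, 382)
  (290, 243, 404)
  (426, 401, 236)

(103,373,491): 103+373 ≤ 491 → not valid
(249,272,580): 249+272 ≤ 580 → not valid
(15,304,311): 15+304 > 311 → valid
(384,394,752): 384+394 > 752 → valid
(200,206,382): 200+206 > 382 → valid
(243,290,404): 243+290 > 404 → valid
(236,401,426): 236+401 > 426 → valid
5 of the 7 triples form a triangle.

5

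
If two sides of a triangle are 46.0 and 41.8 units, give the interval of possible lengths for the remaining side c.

4.2 < c < 87.8

By the triangle inequality, c must be less than 46.0 + 41.8 = 87.8 and greater than |46.0 − 41.8| = 4.2.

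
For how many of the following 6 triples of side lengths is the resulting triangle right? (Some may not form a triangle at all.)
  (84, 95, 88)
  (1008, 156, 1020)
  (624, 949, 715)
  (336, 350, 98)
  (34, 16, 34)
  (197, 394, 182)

(84,95,88): 84²+88² = 14800 > 9025 = 95² → acute
(1008,156,1020): 156²+1008² = 1040400 = 1020² → right
(624,949,715): 624²+715² = 900601 = 949² → right
(336,350,98): 98²+336² = 122500 = 350² → right
(34,16,34): 16²+34² = 1412 > 1156 = 34² → acute
(197,394,182): 182+197 ≤ 394, not a triangle
3 of the 6 are right.

3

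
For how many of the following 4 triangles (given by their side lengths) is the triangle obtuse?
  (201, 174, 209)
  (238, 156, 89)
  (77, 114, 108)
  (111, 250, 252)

(201,174,209): 174²+201² = 70677 > 43681 = 209² → acute
(238,156,89): 89²+156² = 32257 < 56644 = 238² → obtuse
(77,114,108): 77²+108² = 17593 > 12996 = 114² → acute
(111,250,252): 111²+250² = 74821 > 63504 = 252² → acute
1 of the 4 is obtuse.

1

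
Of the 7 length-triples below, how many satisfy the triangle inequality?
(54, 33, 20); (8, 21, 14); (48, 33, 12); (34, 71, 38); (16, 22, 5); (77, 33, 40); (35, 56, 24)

(20,33,54): 20+33 ≤ 54 → not valid
(8,14,21): 8+14 > 21 → valid
(12,33,48): 12+33 ≤ 48 → not valid
(34,38,71): 34+38 > 71 → valid
(5,16,22): 5+16 ≤ 22 → not valid
(33,40,77): 33+40 ≤ 77 → not valid
(24,35,56): 24+35 > 56 → valid
3 of the 7 triples form a triangle.

3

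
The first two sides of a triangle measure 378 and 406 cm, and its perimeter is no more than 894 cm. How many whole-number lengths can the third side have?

82

Triangle inequality: 28 < x < 784. Perimeter ≤ 894 gives x ≤ 894 − 378 − 406 = 110.
So 28 < x ≤ 110; integers 29 through 110: 82 values.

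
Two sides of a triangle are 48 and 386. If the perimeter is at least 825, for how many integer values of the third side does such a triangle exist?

Triangle inequality: 338 < x < 434. Perimeter ≥ 825 gives x ≥ 825 − 48 − 386 = 391.
So 391 ≤ x < 434; integers 391 through 433: 43 values.

43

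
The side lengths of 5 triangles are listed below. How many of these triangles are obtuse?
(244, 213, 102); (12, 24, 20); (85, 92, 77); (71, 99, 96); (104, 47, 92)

3

(244,213,102): 102²+213² = 55773 < 59536 = 244² → obtuse
(12,24,20): 12²+20² = 544 < 576 = 24² → obtuse
(85,92,77): 77²+85² = 13154 > 8464 = 92² → acute
(71,99,96): 71²+96² = 14257 > 9801 = 99² → acute
(104,47,92): 47²+92² = 10673 < 10816 = 104² → obtuse
3 of the 5 are obtuse.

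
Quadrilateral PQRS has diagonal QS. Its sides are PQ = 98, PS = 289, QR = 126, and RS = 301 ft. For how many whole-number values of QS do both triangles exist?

195

From triangle PQS: 191 < QS < 387.
From triangle RQS: 175 < QS < 427.
Intersection: 191 < QS < 387, so integers 192 through 386: 195 values.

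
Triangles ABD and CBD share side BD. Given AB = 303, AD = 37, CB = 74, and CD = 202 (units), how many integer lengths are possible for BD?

9

From triangle ABD: 266 < BD < 340.
From triangle CBD: 128 < BD < 276.
Intersection: 266 < BD < 276, so integers 267 through 275: 9 values.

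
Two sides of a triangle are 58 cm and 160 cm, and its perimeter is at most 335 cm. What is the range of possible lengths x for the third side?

Triangle inequality alone gives 102 < x < 218.
The perimeter condition gives x ≤ 335 − 58 − 160 = 117.
Intersecting the two: 102 < x ≤ 117.

102 < x ≤ 117 cm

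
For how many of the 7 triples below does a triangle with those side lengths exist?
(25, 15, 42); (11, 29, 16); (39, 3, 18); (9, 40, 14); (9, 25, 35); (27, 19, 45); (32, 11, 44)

(15,25,42): 15+25 ≤ 42 → not valid
(11,16,29): 11+16 ≤ 29 → not valid
(3,18,39): 3+18 ≤ 39 → not valid
(9,14,40): 9+14 ≤ 40 → not valid
(9,25,35): 9+25 ≤ 35 → not valid
(19,27,45): 19+27 > 45 → valid
(11,32,44): 11+32 ≤ 44 → not valid
1 of the 7 triples forms a triangle.

1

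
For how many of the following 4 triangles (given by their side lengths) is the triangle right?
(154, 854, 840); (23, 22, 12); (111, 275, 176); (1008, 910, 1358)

2

(154,854,840): 154²+840² = 729316 = 854² → right
(23,22,12): 12²+22² = 628 > 529 = 23² → acute
(111,275,176): 111²+176² = 43297 < 75625 = 275² → obtuse
(1008,910,1358): 910²+1008² = 1844164 = 1358² → right
2 of the 4 are right.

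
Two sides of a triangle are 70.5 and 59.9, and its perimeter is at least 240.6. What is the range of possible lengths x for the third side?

Triangle inequality alone gives 10.6 < x < 130.4.
The perimeter condition gives x ≥ 240.6 − 70.5 − 59.9 = 110.2.
Intersecting the two: 110.2 ≤ x < 130.4.

110.2 ≤ x < 130.4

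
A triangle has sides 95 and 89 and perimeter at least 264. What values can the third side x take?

80 ≤ x < 184

Triangle inequality alone gives 6 < x < 184.
The perimeter condition gives x ≥ 264 − 95 − 89 = 80.
Intersecting the two: 80 ≤ x < 184.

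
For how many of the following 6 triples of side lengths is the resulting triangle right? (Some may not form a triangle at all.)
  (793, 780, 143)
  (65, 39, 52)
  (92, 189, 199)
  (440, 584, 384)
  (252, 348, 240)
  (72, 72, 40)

4

(793,780,143): 143²+780² = 628849 = 793² → right
(65,39,52): 39²+52² = 4225 = 65² → right
(92,189,199): 92²+189² = 44185 > 39601 = 199² → acute
(440,584,384): 384²+440² = 341056 = 584² → right
(252,348,240): 240²+252² = 121104 = 348² → right
(72,72,40): 40²+72² = 6784 > 5184 = 72² → acute
4 of the 6 are right.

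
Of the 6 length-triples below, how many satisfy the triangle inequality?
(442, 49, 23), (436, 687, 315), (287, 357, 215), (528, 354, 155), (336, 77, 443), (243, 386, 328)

(23,49,442): 23+49 ≤ 442 → not valid
(315,436,687): 315+436 > 687 → valid
(215,287,357): 215+287 > 357 → valid
(155,354,528): 155+354 ≤ 528 → not valid
(77,336,443): 77+336 ≤ 443 → not valid
(243,328,386): 243+328 > 386 → valid
3 of the 6 triples form a triangle.

3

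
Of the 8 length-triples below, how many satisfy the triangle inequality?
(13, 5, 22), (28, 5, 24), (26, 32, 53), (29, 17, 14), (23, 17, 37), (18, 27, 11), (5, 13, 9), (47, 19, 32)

(5,13,22): 5+13 ≤ 22 → not valid
(5,24,28): 5+24 > 28 → valid
(26,32,53): 26+32 > 53 → valid
(14,17,29): 14+17 > 29 → valid
(17,23,37): 17+23 > 37 → valid
(11,18,27): 11+18 > 27 → valid
(5,9,13): 5+9 > 13 → valid
(19,32,47): 19+32 > 47 → valid
7 of the 8 triples form a triangle.

7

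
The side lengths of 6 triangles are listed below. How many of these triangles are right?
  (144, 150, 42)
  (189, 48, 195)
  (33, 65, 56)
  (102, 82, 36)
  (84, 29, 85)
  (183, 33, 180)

4

(144,150,42): 42²+144² = 22500 = 150² → right
(189,48,195): 48²+189² = 38025 = 195² → right
(33,65,56): 33²+56² = 4225 = 65² → right
(102,82,36): 36²+82² = 8020 < 10404 = 102² → obtuse
(84,29,85): 29²+84² = 7897 > 7225 = 85² → acute
(183,33,180): 33²+180² = 33489 = 183² → right
4 of the 6 are right.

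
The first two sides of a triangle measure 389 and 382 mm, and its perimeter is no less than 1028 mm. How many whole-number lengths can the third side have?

514

Triangle inequality: 7 < x < 771. Perimeter ≥ 1028 gives x ≥ 1028 − 389 − 382 = 257.
So 257 ≤ x < 771; integers 257 through 770: 514 values.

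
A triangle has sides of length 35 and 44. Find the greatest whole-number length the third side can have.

78

The third side must be strictly less than 35 + 44 = 79.
The largest integer below 79 is 78.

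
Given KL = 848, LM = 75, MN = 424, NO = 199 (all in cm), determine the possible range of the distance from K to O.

The maximum is all hops collinear in one direction: 848 + 75 + 424 + 199 = 1546.
The longest hop is 848; the others sum to 698. Folding the others back against it leaves at least 848 − 698 = 150.

150 ≤ KO ≤ 1546 cm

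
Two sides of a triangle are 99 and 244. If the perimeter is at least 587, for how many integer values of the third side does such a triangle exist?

Triangle inequality: 145 < x < 343. Perimeter ≥ 587 gives x ≥ 587 − 99 − 244 = 244.
So 244 ≤ x < 343; integers 244 through 342: 99 values.

99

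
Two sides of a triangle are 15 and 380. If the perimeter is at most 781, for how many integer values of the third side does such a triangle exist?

Triangle inequality: 365 < x < 395. Perimeter ≤ 781 gives x ≤ 781 − 15 − 380 = 386.
So 365 < x ≤ 386; integers 366 through 386: 21 values.

21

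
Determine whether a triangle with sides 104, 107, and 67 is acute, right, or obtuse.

Compare the square of the longest side to the sum of squares of the other two: 67² + 104² = 15305 > 11449 = 107².

acute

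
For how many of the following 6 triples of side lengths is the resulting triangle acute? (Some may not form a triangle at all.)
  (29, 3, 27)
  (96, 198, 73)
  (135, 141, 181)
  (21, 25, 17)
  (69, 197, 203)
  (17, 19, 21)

4

(29,3,27): 3²+27² = 738 < 841 = 29² → obtuse
(96,198,73): 73+96 ≤ 198, not a triangle
(135,141,181): 135²+141² = 38106 > 32761 = 181² → acute
(21,25,17): 17²+21² = 730 > 625 = 25² → acute
(69,197,203): 69²+197² = 43570 > 41209 = 203² → acute
(17,19,21): 17²+19² = 650 > 441 = 21² → acute
4 of the 6 are acute.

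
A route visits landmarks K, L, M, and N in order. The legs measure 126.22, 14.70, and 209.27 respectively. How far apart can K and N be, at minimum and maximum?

The maximum is all hops collinear in one direction: 126.22 + 14.70 + 209.27 = 350.19.
The longest hop is 209.27; the others sum to 140.92. Folding the others back against it leaves at least 209.27 − 140.92 = 68.35.

68.35 ≤ KN ≤ 350.19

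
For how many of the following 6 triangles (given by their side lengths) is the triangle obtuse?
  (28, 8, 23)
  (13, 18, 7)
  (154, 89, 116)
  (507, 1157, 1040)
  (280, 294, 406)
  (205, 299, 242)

(28,8,23): 8²+23² = 593 < 784 = 28² → obtuse
(13,18,7): 7²+13² = 218 < 324 = 18² → obtuse
(154,89,116): 89²+116² = 21377 < 23716 = 154² → obtuse
(507,1157,1040): 507²+1040² = 1338649 = 1157² → right
(280,294,406): 280²+294² = 164836 = 406² → right
(205,299,242): 205²+242² = 100589 > 89401 = 299² → acute
3 of the 6 are obtuse.

3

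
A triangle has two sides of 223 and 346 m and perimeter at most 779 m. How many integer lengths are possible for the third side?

Triangle inequality: 123 < x < 569. Perimeter ≤ 779 gives x ≤ 779 − 223 − 346 = 210.
So 123 < x ≤ 210; integers 124 through 210: 87 values.

87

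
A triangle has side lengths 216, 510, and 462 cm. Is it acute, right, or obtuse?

right

Compare the square of the longest side to the sum of squares of the other two: 216² + 462² = 260100 = 510².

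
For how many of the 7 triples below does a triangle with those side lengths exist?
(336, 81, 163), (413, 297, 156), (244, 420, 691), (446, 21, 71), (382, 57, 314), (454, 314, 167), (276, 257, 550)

2

(81,163,336): 81+163 ≤ 336 → not valid
(156,297,413): 156+297 > 413 → valid
(244,420,691): 244+420 ≤ 691 → not valid
(21,71,446): 21+71 ≤ 446 → not valid
(57,314,382): 57+314 ≤ 382 → not valid
(167,314,454): 167+314 > 454 → valid
(257,276,550): 257+276 ≤ 550 → not valid
2 of the 7 triples form a triangle.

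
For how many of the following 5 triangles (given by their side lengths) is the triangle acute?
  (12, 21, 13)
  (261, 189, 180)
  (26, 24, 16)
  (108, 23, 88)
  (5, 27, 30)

(12,21,13): 12²+13² = 313 < 441 = 21² → obtuse
(261,189,180): 180²+189² = 68121 = 261² → right
(26,24,16): 16²+24² = 832 > 676 = 26² → acute
(108,23,88): 23²+88² = 8273 < 11664 = 108² → obtuse
(5,27,30): 5²+27² = 754 < 900 = 30² → obtuse
1 of the 5 is acute.

1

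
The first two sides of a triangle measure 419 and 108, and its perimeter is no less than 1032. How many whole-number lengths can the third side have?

Triangle inequality: 311 < x < 527. Perimeter ≥ 1032 gives x ≥ 1032 − 419 − 108 = 505.
So 505 ≤ x < 527; integers 505 through 526: 22 values.

22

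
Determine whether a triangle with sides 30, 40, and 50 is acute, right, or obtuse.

right

Compare the square of the longest side to the sum of squares of the other two: 30² + 40² = 2500 = 50².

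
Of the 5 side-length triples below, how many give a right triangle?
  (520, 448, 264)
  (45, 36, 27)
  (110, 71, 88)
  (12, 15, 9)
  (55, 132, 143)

4

(520,448,264): 264²+448² = 270400 = 520² → right
(45,36,27): 27²+36² = 2025 = 45² → right
(110,71,88): 71²+88² = 12785 > 12100 = 110² → acute
(12,15,9): 9²+12² = 225 = 15² → right
(55,132,143): 55²+132² = 20449 = 143² → right
4 of the 5 are right.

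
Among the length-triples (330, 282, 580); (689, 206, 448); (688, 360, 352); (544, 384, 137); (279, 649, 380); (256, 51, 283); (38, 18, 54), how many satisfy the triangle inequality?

5

(282,330,580): 282+330 > 580 → valid
(206,448,689): 206+448 ≤ 689 → not valid
(352,360,688): 352+360 > 688 → valid
(137,384,544): 137+384 ≤ 544 → not valid
(279,380,649): 279+380 > 649 → valid
(51,256,283): 51+256 > 283 → valid
(18,38,54): 18+38 > 54 → valid
5 of the 7 triples form a triangle.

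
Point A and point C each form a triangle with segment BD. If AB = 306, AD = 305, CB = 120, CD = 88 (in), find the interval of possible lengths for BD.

32 < BD < 208

From triangle ABD: |306 − 305| < BD < 306 + 305, i.e. 1 < BD < 611.
From triangle CBD: 32 < BD < 208.
Both must hold, so BD lies in the intersection.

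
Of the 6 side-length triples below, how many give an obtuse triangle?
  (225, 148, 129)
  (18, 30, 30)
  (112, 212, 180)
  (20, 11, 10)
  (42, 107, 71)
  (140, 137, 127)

(225,148,129): 129²+148² = 38545 < 50625 = 225² → obtuse
(18,30,30): 18²+30² = 1224 > 900 = 30² → acute
(112,212,180): 112²+180² = 44944 = 212² → right
(20,11,10): 10²+11² = 221 < 400 = 20² → obtuse
(42,107,71): 42²+71² = 6805 < 11449 = 107² → obtuse
(140,137,127): 127²+137² = 34898 > 19600 = 140² → acute
3 of the 6 are obtuse.

3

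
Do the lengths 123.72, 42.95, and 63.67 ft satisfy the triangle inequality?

No

The longest side is 123.72, but the other two sum to only 106.62.
106.62 < 123.72, so the triangle inequality fails.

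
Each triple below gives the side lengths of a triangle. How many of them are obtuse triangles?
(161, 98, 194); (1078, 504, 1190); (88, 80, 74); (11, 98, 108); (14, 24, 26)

(161,98,194): 98²+161² = 35525 < 37636 = 194² → obtuse
(1078,504,1190): 504²+1078² = 1416100 = 1190² → right
(88,80,74): 74²+80² = 11876 > 7744 = 88² → acute
(11,98,108): 11²+98² = 9725 < 11664 = 108² → obtuse
(14,24,26): 14²+24² = 772 > 676 = 26² → acute
2 of the 5 are obtuse.

2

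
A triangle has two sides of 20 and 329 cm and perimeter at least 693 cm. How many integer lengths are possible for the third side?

Triangle inequality: 309 < x < 349. Perimeter ≥ 693 gives x ≥ 693 − 20 − 329 = 344.
So 344 ≤ x < 349; integers 344 through 348: 5 values.

5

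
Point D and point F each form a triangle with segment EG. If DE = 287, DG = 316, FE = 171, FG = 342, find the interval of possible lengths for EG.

171 < EG < 513

From triangle DEG: |287 − 316| < EG < 287 + 316, i.e. 29 < EG < 603.
From triangle FEG: 171 < EG < 513.
Both must hold, so EG lies in the intersection.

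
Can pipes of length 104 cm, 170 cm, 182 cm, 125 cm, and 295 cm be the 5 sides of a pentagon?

A pentagon exists iff every side is shorter than the sum of the others — equivalently, the longest side is less than the sum of the rest.
Longest side 295 < 581 (sum of the remaining 4), so yes.

Yes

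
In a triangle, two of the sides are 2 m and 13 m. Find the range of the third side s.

By the triangle inequality, s must be less than 2 + 13 = 15 and greater than |2 − 13| = 11.

11 < s < 15 (m)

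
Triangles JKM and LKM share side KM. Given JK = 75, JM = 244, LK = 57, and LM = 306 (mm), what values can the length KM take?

From triangle JKM: |75 − 244| < KM < 75 + 244, i.e. 169 < KM < 319.
From triangle LKM: 249 < KM < 363.
Both must hold, so KM lies in the intersection.

249 < KM < 319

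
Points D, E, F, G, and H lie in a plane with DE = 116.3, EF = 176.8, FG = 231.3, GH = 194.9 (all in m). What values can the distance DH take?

0 ≤ DH ≤ 719.3 m

The maximum is all hops collinear in one direction: 116.3 + 176.8 + 231.3 + 194.9 = 719.3.
The longest hop is 231.3; the others sum to 488.0. Since 231.3 ≤ 488.0, the path can fold back on itself completely, so the minimum distance is 0.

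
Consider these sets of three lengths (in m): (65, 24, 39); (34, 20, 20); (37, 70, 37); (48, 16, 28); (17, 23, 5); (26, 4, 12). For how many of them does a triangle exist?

2

(24,39,65): 24+39 ≤ 65 → not valid
(20,20,34): 20+20 > 34 → valid
(37,37,70): 37+37 > 70 → valid
(16,28,48): 16+28 ≤ 48 → not valid
(5,17,23): 5+17 ≤ 23 → not valid
(4,12,26): 4+12 ≤ 26 → not valid
2 of the 6 triples form a triangle.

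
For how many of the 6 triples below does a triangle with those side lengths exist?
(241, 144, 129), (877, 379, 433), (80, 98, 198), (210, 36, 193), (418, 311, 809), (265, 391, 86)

2

(129,144,241): 129+144 > 241 → valid
(379,433,877): 379+433 ≤ 877 → not valid
(80,98,198): 80+98 ≤ 198 → not valid
(36,193,210): 36+193 > 210 → valid
(311,418,809): 311+418 ≤ 809 → not valid
(86,265,391): 86+265 ≤ 391 → not valid
2 of the 6 triples form a triangle.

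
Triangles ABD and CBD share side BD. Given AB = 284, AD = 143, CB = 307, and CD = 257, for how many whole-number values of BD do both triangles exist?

From triangle ABD: 141 < BD < 427.
From triangle CBD: 50 < BD < 564.
Intersection: 141 < BD < 427, so integers 142 through 426: 285 values.

285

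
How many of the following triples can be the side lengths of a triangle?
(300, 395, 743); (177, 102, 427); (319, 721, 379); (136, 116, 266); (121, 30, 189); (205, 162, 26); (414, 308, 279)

(300,395,743): 300+395 ≤ 743 → not valid
(102,177,427): 102+177 ≤ 427 → not valid
(319,379,721): 319+379 ≤ 721 → not valid
(116,136,266): 116+136 ≤ 266 → not valid
(30,121,189): 30+121 ≤ 189 → not valid
(26,162,205): 26+162 ≤ 205 → not valid
(279,308,414): 279+308 > 414 → valid
1 of the 7 triples forms a triangle.

1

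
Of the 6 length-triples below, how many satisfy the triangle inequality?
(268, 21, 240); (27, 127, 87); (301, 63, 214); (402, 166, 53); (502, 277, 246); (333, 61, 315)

2

(21,240,268): 21+240 ≤ 268 → not valid
(27,87,127): 27+87 ≤ 127 → not valid
(63,214,301): 63+214 ≤ 301 → not valid
(53,166,402): 53+166 ≤ 402 → not valid
(246,277,502): 246+277 > 502 → valid
(61,315,333): 61+315 > 333 → valid
2 of the 6 triples form a triangle.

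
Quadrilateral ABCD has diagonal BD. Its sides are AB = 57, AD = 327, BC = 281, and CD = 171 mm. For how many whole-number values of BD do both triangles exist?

113

From triangle ABD: 270 < BD < 384.
From triangle CBD: 110 < BD < 452.
Intersection: 270 < BD < 384, so integers 271 through 383: 113 values.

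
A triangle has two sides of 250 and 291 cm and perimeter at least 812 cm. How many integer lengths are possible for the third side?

Triangle inequality: 41 < x < 541. Perimeter ≥ 812 gives x ≥ 812 − 250 − 291 = 271.
So 271 ≤ x < 541; integers 271 through 540: 270 values.

270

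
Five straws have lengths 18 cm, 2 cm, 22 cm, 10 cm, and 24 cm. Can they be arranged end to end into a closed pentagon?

Yes

A pentagon exists iff every side is shorter than the sum of the others — equivalently, the longest side is less than the sum of the rest.
Longest side 24 < 52 (sum of the remaining 4), so yes.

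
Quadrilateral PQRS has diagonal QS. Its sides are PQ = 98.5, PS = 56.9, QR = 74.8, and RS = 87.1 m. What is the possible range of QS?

From triangle PQS: |98.5 − 56.9| < QS < 98.5 + 56.9, i.e. 41.6 < QS < 155.4.
From triangle RQS: 12.3 < QS < 161.9.
Both must hold, so QS lies in the intersection.

41.6 < QS < 155.4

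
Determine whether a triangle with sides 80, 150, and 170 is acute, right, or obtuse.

Compare the square of the longest side to the sum of squares of the other two: 80² + 150² = 28900 = 170².

right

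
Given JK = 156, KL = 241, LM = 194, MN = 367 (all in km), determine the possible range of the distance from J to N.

The maximum is all hops collinear in one direction: 156 + 241 + 194 + 367 = 958.
The longest hop is 367; the others sum to 591. Since 367 ≤ 591, the path can fold back on itself completely, so the minimum distance is 0.

0 ≤ JN ≤ 958 km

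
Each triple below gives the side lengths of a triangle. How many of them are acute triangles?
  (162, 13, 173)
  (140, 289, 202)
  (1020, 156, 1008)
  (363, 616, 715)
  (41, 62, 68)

1

(162,13,173): 13²+162² = 26413 < 29929 = 173² → obtuse
(140,289,202): 140²+202² = 60404 < 83521 = 289² → obtuse
(1020,156,1008): 156²+1008² = 1040400 = 1020² → right
(363,616,715): 363²+616² = 511225 = 715² → right
(41,62,68): 41²+62² = 5525 > 4624 = 68² → acute
1 of the 5 is acute.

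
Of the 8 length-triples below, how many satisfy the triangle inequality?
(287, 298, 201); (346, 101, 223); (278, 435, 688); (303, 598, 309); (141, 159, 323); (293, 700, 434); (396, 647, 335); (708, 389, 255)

5

(201,287,298): 201+287 > 298 → valid
(101,223,346): 101+223 ≤ 346 → not valid
(278,435,688): 278+435 > 688 → valid
(303,309,598): 303+309 > 598 → valid
(141,159,323): 141+159 ≤ 323 → not valid
(293,434,700): 293+434 > 700 → valid
(335,396,647): 335+396 > 647 → valid
(255,389,708): 255+389 ≤ 708 → not valid
5 of the 8 triples form a triangle.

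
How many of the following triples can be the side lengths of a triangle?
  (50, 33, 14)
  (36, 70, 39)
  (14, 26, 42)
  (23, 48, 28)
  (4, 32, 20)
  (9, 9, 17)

(14,33,50): 14+33 ≤ 50 → not valid
(36,39,70): 36+39 > 70 → valid
(14,26,42): 14+26 ≤ 42 → not valid
(23,28,48): 23+28 > 48 → valid
(4,20,32): 4+20 ≤ 32 → not valid
(9,9,17): 9+9 > 17 → valid
3 of the 6 triples form a triangle.

3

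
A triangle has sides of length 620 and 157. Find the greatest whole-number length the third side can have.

The third side must be strictly less than 620 + 157 = 777.
The largest integer below 777 is 776.

776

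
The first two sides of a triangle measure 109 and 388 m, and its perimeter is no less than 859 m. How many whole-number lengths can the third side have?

135

Triangle inequality: 279 < x < 497. Perimeter ≥ 859 gives x ≥ 859 − 109 − 388 = 362.
So 362 ≤ x < 497; integers 362 through 496: 135 values.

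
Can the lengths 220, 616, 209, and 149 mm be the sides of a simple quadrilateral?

No

For a quadrilateral, each side must be shorter than the sum of the others.
Here the longest side is 616, but the remaining 3 sides sum to only 578.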